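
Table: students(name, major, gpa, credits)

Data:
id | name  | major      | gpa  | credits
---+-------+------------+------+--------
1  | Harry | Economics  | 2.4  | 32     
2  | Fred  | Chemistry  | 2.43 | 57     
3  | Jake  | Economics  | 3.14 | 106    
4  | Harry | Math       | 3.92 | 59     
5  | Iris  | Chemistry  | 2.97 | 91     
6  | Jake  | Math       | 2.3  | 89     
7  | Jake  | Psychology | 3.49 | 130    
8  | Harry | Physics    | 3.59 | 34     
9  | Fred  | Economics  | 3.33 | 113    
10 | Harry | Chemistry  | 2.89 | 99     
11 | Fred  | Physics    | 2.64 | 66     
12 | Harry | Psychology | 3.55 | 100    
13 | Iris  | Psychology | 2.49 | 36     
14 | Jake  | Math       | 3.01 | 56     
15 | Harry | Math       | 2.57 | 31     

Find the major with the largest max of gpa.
SELECT major, MAX(gpa) as val
FROM students
GROUP BY major
ORDER BY val DESC
LIMIT 1

Result: Math with max(gpa) = 3.92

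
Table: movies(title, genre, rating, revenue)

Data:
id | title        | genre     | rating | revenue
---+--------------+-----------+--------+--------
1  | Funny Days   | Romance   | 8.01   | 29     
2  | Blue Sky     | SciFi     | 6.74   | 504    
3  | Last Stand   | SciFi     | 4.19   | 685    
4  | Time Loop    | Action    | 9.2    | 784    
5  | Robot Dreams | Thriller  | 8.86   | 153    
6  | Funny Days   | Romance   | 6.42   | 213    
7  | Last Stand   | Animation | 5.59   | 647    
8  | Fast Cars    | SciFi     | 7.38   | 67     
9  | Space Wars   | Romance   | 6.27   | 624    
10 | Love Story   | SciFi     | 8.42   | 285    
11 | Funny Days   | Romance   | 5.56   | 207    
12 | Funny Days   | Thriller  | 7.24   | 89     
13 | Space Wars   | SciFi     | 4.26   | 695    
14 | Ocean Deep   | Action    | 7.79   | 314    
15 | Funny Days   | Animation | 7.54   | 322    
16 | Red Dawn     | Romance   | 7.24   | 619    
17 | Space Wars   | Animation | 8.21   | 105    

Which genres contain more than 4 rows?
SELECT genre, COUNT(*) as cnt
FROM movies
GROUP BY genre
HAVING COUNT(*) > 4

Result:
  Romance: 5
  SciFi: 5

Note: HAVING filters groups after aggregation, WHERE filters rows before.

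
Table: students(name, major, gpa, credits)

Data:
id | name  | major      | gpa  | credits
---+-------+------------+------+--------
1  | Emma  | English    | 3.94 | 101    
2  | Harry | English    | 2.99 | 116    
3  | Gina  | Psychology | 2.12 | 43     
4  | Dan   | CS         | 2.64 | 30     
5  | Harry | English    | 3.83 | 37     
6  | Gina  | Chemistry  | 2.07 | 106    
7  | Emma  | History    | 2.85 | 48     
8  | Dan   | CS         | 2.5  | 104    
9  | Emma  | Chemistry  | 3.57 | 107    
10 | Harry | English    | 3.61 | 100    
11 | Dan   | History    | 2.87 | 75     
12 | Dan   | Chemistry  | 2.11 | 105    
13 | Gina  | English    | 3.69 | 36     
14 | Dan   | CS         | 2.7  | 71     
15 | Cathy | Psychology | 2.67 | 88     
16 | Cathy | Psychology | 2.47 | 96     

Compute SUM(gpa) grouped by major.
SELECT major, SUM(gpa) as result
FROM students
GROUP BY major

Result:
  CS: 7.84
  Chemistry: 7.75
  English: 18.06
  History: 5.72
  Psychology: 7.26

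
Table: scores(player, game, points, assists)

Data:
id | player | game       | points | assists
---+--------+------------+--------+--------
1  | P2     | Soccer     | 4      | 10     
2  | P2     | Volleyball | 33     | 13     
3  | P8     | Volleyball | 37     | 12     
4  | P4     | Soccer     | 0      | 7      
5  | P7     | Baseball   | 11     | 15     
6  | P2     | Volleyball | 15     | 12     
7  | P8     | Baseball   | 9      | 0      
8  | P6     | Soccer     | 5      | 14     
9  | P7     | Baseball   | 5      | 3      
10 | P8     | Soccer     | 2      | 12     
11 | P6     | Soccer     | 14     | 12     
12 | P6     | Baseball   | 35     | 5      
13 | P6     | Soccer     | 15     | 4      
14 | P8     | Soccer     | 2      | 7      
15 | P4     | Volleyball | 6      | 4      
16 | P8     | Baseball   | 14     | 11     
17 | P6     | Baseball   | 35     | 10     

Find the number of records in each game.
SELECT game, COUNT(*) as count
FROM scores
GROUP BY game

Result:
  Baseball: 6
  Soccer: 7
  Volleyball: 4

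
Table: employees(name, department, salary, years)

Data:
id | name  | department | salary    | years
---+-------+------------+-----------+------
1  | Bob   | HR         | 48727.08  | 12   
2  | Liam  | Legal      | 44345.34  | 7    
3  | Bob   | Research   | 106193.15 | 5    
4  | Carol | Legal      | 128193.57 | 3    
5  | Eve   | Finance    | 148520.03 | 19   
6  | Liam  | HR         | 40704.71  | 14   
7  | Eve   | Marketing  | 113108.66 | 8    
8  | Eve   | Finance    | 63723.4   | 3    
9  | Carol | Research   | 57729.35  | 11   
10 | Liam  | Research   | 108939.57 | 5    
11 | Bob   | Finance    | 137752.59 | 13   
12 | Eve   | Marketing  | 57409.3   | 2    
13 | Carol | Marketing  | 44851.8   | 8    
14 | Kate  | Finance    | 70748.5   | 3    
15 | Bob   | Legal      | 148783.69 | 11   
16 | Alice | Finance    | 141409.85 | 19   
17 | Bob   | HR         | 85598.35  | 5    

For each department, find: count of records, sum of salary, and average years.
SELECT department,
       COUNT(*) as cnt,
       SUM(salary) as total_salary,
       AVG(years) as avg_years
FROM employees
GROUP BY department

Result:
  Finance: 5 records, 562154.37 total salary, 11.40 avg years
  HR: 3 records, 175030.14 total salary, 10.33 avg years
  Legal: 3 records, 321322.60 total salary, 7.00 avg years
  Marketing: 3 records, 215369.76 total salary, 6.00 avg years
  Research: 3 records, 272862.07 total salary, 7.00 avg years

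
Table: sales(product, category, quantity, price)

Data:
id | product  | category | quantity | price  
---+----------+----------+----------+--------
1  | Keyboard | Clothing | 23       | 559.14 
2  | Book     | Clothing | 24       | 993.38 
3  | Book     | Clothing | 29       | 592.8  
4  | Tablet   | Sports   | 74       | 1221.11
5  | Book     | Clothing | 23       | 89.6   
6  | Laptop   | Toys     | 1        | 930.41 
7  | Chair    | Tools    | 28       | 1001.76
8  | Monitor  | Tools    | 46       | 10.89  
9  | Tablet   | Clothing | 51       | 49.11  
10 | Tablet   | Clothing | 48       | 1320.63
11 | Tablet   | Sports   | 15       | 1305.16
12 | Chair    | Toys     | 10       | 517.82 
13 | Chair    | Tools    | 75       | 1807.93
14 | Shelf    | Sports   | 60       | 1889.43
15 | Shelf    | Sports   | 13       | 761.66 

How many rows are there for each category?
SELECT category, COUNT(*) as count
FROM sales
GROUP BY category

Result:
  Clothing: 6
  Sports: 4
  Tools: 3
  Toys: 2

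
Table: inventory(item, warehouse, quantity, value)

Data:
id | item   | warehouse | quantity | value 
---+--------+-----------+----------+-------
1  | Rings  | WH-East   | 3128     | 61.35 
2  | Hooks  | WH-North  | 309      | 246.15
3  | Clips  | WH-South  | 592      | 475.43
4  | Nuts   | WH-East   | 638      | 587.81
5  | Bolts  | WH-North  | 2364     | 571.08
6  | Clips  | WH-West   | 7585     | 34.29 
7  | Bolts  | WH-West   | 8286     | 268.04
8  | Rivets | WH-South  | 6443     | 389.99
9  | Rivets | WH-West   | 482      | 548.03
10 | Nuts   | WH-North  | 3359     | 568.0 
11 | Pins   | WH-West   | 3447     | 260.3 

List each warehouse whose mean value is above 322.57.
SELECT warehouse, AVG(value)
FROM inventory
GROUP BY warehouse
HAVING AVG(value) > 322.57

Result:
  WH-East: avg=324.58
  WH-North: avg=461.74
  WH-South: avg=432.71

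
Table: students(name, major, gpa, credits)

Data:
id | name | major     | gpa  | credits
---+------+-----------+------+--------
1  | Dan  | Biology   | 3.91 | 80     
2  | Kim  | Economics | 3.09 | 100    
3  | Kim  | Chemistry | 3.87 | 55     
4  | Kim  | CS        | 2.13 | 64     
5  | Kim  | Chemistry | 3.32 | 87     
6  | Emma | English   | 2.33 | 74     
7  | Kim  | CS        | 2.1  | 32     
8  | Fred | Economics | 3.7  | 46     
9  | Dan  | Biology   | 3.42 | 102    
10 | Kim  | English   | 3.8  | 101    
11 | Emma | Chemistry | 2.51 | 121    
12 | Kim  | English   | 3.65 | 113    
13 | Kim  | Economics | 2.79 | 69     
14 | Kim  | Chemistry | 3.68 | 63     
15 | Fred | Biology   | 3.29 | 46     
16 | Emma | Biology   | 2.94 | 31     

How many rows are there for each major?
SELECT major, COUNT(*) as count
FROM students
GROUP BY major

Result:
  Biology: 4
  CS: 2
  Chemistry: 4
  Economics: 3
  English: 3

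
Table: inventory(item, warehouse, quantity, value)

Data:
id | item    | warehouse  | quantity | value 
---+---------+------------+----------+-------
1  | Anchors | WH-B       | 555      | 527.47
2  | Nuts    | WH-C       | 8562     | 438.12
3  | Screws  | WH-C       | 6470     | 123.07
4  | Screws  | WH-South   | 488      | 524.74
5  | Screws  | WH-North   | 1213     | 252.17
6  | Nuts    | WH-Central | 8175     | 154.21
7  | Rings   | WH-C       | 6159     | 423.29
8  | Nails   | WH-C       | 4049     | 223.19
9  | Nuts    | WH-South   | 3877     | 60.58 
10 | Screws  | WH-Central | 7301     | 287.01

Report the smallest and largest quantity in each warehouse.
SELECT warehouse, MIN(quantity), MAX(quantity)
FROM inventory
GROUP BY warehouse

Result:
  WH-B: min=555, max=555
  WH-C: min=4049, max=8562
  WH-Central: min=7301, max=8175
  WH-North: min=1213, max=1213
  WH-South: min=488, max=3877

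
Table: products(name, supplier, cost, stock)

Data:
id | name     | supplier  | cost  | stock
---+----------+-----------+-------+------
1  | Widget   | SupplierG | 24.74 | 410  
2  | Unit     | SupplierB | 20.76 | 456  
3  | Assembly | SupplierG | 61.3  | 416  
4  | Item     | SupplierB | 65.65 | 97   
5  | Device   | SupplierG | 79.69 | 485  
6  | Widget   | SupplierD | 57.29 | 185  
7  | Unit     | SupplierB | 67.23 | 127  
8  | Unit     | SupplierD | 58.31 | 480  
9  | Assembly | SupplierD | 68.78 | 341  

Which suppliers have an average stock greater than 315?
SELECT supplier, AVG(stock)
FROM products
GROUP BY supplier
HAVING AVG(stock) > 315

Result:
  SupplierD: avg=335.33
  SupplierG: avg=437.00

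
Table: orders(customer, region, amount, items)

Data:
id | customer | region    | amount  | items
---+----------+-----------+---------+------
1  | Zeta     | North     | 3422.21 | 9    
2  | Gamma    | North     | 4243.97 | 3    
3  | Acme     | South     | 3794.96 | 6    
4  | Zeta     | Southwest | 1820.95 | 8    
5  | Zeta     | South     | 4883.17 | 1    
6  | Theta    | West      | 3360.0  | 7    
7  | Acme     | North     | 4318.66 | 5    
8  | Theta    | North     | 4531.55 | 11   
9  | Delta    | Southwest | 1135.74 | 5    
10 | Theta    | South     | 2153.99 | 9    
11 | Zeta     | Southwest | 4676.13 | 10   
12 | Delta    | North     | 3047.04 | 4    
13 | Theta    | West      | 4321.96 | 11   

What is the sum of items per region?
SELECT region, SUM(items) as result
FROM orders
GROUP BY region

Result:
  North: 32
  South: 16
  Southwest: 23
  West: 18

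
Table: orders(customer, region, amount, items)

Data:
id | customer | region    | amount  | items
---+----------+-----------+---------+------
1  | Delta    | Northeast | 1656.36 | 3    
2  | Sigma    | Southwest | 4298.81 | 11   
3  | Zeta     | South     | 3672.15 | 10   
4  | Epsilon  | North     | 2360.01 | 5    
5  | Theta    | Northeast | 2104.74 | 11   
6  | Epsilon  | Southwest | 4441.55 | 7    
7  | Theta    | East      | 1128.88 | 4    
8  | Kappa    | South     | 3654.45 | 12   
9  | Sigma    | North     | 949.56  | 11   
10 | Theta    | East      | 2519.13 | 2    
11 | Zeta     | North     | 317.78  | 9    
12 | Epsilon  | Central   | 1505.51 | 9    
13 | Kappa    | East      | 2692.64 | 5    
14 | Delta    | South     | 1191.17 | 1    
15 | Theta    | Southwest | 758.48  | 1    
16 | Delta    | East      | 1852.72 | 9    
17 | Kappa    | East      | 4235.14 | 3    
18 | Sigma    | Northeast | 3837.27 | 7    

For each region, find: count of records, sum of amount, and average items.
SELECT region,
       COUNT(*) as cnt,
       SUM(amount) as total_amount,
       AVG(items) as avg_items
FROM orders
GROUP BY region

Result:
  Central: 1 records, 1505.51 total amount, 9.00 avg items
  East: 5 records, 12428.51 total amount, 4.60 avg items
  North: 3 records, 3627.35 total amount, 8.33 avg items
  Northeast: 3 records, 7598.37 total amount, 7.00 avg items
  South: 3 records, 8517.77 total amount, 7.67 avg items
  Southwest: 3 records, 9498.84 total amount, 6.33 avg items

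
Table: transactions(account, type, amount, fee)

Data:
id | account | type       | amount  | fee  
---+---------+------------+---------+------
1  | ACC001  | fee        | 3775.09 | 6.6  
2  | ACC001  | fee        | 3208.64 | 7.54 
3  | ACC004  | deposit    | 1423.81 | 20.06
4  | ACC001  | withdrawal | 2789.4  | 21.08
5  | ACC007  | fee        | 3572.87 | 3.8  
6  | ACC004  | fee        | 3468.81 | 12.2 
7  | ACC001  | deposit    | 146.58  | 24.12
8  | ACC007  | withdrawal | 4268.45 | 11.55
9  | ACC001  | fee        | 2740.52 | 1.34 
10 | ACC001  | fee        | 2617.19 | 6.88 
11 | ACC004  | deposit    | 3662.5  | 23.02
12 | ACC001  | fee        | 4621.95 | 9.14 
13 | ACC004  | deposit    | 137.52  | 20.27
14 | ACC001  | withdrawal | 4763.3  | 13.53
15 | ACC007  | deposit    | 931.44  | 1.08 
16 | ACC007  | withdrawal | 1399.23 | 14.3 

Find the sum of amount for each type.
SELECT type, SUM(amount) as result
FROM transactions
GROUP BY type

Result:
  deposit: 6301.85
  fee: 24005.07
  withdrawal: 13220.38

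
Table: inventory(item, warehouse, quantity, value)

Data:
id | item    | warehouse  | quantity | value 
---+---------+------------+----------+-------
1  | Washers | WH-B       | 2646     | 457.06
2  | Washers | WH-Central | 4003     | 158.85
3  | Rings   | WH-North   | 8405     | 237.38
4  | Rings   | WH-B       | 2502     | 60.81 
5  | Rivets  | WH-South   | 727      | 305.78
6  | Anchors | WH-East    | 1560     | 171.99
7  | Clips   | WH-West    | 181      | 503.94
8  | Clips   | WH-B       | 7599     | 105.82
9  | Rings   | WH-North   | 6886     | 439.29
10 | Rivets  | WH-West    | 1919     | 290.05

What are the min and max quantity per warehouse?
SELECT warehouse, MIN(quantity), MAX(quantity)
FROM inventory
GROUP BY warehouse

Result:
  WH-B: min=2502, max=7599
  WH-Central: min=4003, max=4003
  WH-East: min=1560, max=1560
  WH-North: min=6886, max=8405
  WH-South: min=727, max=727
  WH-West: min=181, max=1919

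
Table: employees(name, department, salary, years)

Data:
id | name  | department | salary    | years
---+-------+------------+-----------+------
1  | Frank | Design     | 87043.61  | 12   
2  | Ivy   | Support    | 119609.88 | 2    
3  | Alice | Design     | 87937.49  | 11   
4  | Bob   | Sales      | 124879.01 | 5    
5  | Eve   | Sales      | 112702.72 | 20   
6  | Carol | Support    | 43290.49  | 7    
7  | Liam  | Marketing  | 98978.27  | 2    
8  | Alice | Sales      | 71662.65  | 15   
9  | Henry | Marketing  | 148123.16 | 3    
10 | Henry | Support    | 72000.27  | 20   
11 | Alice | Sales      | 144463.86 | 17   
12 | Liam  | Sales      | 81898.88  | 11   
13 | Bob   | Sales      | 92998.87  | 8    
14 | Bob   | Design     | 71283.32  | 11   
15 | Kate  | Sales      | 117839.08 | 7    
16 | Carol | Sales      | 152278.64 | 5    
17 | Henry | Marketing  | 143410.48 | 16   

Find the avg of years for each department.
SELECT department, AVG(years) as result
FROM employees
GROUP BY department

Result:
  Design: 11.33
  Marketing: 7.00
  Sales: 11.00
  Support: 9.67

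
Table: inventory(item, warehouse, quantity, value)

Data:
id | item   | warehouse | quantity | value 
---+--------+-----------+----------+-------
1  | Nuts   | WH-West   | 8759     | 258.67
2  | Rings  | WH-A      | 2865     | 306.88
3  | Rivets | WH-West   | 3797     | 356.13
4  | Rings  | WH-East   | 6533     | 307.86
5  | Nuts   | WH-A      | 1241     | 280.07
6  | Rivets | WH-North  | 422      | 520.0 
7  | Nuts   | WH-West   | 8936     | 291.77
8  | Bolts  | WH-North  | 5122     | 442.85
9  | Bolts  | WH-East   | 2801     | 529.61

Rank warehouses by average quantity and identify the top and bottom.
SELECT warehouse, AVG(quantity)
FROM inventory
GROUP BY warehouse
ORDER BY AVG(quantity)

All groups:
  WH-A: 2053.00
  WH-North: 2772.00
  WH-East: 4667.00
  WH-West: 7164.00

Highest: WH-West (7164.00)
Lowest: WH-A (2053.00)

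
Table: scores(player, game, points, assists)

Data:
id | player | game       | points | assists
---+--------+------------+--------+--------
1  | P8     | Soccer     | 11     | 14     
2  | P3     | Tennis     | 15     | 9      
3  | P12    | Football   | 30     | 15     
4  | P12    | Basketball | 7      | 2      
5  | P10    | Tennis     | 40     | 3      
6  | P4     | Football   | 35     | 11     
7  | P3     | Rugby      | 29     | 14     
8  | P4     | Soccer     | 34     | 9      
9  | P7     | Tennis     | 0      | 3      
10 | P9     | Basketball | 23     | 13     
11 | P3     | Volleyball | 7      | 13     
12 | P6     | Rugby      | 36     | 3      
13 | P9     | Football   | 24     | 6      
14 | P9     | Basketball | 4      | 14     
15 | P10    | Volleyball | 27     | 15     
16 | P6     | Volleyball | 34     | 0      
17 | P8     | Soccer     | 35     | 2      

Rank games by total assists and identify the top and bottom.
SELECT game, SUM(assists)
FROM scores
GROUP BY game
ORDER BY SUM(assists)

All groups:
  Tennis: 15
  Rugby: 17
  Soccer: 25
  Volleyball: 28
  Basketball: 29
  Football: 32

Highest: Football (32)
Lowest: Tennis (15)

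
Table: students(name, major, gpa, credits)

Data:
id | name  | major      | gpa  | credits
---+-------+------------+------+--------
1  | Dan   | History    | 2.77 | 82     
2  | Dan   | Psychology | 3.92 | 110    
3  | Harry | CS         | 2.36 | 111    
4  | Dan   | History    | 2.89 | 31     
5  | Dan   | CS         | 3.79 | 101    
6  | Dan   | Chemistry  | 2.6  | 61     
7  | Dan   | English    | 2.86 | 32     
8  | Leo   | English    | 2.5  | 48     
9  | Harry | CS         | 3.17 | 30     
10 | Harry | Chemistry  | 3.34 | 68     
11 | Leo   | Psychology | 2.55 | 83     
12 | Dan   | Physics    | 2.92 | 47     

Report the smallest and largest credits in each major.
SELECT major, MIN(credits), MAX(credits)
FROM students
GROUP BY major

Result:
  CS: min=30, max=111
  Chemistry: min=61, max=68
  English: min=32, max=48
  History: min=31, max=82
  Physics: min=47, max=47
  Psychology: min=83, max=110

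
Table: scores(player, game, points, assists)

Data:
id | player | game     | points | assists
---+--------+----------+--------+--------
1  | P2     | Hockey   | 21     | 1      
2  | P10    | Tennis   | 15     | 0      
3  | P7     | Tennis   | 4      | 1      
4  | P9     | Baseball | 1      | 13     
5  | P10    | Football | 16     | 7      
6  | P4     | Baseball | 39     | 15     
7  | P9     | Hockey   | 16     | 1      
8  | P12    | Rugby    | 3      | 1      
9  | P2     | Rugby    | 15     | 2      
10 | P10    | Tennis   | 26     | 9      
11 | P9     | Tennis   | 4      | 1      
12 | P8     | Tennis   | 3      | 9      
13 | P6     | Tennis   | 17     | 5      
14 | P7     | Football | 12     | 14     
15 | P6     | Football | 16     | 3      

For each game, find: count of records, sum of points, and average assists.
SELECT game,
       COUNT(*) as cnt,
       SUM(points) as total_points,
       AVG(assists) as avg_assists
FROM scores
GROUP BY game

Result:
  Baseball: 2 records, 40 total points, 14.00 avg assists
  Football: 3 records, 44 total points, 8.00 avg assists
  Hockey: 2 records, 37 total points, 1.00 avg assists
  Rugby: 2 records, 18 total points, 1.50 avg assists
  Tennis: 6 records, 69 total points, 4.17 avg assists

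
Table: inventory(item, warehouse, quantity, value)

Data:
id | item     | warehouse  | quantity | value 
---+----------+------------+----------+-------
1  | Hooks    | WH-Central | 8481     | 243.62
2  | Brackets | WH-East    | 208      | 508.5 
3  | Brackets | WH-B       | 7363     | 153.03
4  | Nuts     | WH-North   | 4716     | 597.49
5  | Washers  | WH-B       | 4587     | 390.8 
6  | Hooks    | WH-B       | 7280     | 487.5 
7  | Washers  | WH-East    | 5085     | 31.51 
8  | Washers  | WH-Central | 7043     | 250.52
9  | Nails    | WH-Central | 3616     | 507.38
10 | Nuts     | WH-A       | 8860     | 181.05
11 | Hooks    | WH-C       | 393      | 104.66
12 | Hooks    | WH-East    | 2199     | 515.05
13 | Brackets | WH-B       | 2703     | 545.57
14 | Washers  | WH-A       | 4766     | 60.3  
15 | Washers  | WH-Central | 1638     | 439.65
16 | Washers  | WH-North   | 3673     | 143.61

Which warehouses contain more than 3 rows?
SELECT warehouse, COUNT(*) as cnt
FROM inventory
GROUP BY warehouse
HAVING COUNT(*) > 3

Result:
  WH-B: 4
  WH-Central: 4

Note: HAVING filters groups after aggregation, WHERE filters rows before.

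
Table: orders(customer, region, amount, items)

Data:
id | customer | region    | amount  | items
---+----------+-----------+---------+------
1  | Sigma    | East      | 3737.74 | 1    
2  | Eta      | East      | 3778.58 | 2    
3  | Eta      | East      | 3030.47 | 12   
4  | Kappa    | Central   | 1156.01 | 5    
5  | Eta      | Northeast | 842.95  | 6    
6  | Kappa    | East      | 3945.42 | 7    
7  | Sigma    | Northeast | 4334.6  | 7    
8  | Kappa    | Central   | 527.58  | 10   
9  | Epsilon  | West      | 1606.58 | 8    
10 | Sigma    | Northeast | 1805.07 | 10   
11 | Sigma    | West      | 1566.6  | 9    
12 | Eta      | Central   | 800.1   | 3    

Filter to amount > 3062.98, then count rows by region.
SELECT region, COUNT(*)
FROM orders
WHERE amount > 3062.98
GROUP BY region

Note: WHERE filters rows before grouping.

Result:
  East: 3
  Northeast: 1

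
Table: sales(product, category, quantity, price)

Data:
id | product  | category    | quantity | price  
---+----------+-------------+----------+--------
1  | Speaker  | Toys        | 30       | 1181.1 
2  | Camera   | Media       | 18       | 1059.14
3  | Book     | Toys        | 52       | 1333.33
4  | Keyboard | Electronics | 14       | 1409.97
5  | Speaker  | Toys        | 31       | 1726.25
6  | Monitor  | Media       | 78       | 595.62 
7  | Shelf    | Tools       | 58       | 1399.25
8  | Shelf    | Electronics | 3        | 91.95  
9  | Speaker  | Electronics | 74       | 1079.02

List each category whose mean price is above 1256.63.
SELECT category, AVG(price)
FROM sales
GROUP BY category
HAVING AVG(price) > 1256.63

Result:
  Tools: avg=1399.25
  Toys: avg=1413.56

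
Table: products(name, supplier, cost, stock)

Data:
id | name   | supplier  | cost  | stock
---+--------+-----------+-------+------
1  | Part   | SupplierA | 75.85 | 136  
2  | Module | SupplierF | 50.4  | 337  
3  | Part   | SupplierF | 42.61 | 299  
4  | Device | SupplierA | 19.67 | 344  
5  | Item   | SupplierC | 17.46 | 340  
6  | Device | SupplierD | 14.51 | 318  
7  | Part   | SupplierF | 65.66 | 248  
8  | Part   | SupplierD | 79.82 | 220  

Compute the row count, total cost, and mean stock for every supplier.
SELECT supplier,
       COUNT(*) as cnt,
       SUM(cost) as total_cost,
       AVG(stock) as avg_stock
FROM products
GROUP BY supplier

Result:
  SupplierA: 2 records, 95.52 total cost, 240.00 avg stock
  SupplierC: 1 records, 17.46 total cost, 340.00 avg stock
  SupplierD: 2 records, 94.33 total cost, 269.00 avg stock
  SupplierF: 3 records, 158.67 total cost, 294.67 avg stock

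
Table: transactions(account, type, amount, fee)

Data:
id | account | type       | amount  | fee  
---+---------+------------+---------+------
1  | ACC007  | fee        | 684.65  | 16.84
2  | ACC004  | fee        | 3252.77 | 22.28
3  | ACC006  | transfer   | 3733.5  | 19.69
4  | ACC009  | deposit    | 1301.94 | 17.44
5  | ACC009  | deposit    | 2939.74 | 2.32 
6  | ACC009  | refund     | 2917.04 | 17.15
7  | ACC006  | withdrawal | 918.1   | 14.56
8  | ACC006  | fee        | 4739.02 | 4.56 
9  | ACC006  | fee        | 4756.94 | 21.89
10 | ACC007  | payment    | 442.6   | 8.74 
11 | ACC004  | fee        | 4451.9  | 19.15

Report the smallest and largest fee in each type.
SELECT type, MIN(fee), MAX(fee)
FROM transactions
GROUP BY type

Result:
  deposit: min=2.32, max=17.44
  fee: min=4.56, max=22.28
  payment: min=8.74, max=8.74
  refund: min=17.15, max=17.15
  transfer: min=19.69, max=19.69
  withdrawal: min=14.56, max=14.56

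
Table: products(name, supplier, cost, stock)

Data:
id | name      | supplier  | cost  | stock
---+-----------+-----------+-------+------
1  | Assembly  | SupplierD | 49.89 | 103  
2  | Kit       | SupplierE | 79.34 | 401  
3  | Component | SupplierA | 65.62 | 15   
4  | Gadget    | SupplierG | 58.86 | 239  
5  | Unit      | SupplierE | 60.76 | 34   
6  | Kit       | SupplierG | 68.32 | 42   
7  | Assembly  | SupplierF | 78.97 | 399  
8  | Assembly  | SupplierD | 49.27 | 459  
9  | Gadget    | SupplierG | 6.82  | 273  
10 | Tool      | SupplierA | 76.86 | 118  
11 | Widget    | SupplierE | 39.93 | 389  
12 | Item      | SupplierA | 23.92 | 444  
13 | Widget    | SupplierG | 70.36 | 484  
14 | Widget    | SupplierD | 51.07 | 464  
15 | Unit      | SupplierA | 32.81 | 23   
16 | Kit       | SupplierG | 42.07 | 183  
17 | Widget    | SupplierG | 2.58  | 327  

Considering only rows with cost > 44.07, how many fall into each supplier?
SELECT supplier, COUNT(*)
FROM products
WHERE cost > 44.07
GROUP BY supplier

Note: WHERE filters rows before grouping.

Result:
  SupplierA: 2
  SupplierD: 3
  SupplierE: 2
  SupplierF: 1
  SupplierG: 3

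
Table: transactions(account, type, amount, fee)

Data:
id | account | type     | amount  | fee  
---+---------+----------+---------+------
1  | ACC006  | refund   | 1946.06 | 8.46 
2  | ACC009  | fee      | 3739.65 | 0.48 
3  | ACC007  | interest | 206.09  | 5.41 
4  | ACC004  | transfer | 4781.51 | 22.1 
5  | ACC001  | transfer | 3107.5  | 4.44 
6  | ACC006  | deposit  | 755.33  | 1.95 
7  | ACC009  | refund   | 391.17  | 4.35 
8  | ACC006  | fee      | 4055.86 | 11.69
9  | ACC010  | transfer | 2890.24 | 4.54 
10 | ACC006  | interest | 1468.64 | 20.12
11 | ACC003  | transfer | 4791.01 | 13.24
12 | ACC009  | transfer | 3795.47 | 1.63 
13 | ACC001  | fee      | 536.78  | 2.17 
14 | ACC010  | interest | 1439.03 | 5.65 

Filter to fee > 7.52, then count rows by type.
SELECT type, COUNT(*)
FROM transactions
WHERE fee > 7.52
GROUP BY type

Note: WHERE filters rows before grouping.

Result:
  fee: 1
  interest: 1
  refund: 1
  transfer: 2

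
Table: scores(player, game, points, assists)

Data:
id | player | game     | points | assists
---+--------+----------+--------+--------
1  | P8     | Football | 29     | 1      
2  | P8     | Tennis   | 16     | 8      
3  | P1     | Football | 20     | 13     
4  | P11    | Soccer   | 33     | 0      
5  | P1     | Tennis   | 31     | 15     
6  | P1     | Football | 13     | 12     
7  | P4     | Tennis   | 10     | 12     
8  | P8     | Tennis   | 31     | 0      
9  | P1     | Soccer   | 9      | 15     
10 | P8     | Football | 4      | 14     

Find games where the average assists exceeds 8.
SELECT game, AVG(assists)
FROM scores
GROUP BY game
HAVING AVG(assists) > 8

Result:
  Football: avg=10.00
  Tennis: avg=8.75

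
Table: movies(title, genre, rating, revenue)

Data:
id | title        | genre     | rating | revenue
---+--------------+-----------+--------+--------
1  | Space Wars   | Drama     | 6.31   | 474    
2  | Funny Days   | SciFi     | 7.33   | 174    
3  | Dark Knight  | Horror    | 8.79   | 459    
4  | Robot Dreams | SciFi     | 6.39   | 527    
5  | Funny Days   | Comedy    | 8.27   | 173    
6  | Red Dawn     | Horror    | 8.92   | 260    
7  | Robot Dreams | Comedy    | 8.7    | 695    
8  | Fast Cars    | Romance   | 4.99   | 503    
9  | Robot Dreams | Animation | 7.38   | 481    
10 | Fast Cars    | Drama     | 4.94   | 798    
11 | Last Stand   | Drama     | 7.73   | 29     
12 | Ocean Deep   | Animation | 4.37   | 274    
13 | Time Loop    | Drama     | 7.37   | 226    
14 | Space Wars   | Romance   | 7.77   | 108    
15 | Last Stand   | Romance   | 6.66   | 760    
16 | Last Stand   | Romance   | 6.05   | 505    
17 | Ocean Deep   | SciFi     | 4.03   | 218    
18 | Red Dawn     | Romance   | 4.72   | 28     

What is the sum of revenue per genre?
SELECT genre, SUM(revenue) as result
FROM movies
GROUP BY genre

Result:
  Animation: 755
  Comedy: 868
  Drama: 1527
  Horror: 719
  Romance: 1904
  SciFi: 919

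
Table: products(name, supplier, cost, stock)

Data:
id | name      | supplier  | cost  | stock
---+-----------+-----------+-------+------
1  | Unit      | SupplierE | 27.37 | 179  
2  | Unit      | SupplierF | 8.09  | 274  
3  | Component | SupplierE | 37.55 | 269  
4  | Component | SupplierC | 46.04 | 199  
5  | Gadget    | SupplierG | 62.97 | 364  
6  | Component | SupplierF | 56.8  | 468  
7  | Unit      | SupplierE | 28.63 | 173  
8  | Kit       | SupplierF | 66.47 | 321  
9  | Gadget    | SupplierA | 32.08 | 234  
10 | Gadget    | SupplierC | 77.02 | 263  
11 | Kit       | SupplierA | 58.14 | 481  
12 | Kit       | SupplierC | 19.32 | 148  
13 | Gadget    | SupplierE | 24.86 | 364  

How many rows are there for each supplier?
SELECT supplier, COUNT(*) as count
FROM products
GROUP BY supplier

Result:
  SupplierA: 2
  SupplierC: 3
  SupplierE: 4
  SupplierF: 3
  SupplierG: 1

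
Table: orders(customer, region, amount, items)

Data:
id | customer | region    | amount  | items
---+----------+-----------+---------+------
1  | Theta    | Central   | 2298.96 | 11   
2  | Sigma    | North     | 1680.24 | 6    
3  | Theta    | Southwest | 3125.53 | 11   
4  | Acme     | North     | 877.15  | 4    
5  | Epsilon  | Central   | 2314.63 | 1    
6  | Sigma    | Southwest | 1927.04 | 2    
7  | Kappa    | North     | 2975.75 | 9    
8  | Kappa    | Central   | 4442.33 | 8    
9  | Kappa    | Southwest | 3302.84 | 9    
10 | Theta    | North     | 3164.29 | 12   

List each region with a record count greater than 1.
SELECT region, COUNT(*) as cnt
FROM orders
GROUP BY region
HAVING COUNT(*) > 1

Result:
  Central: 3
  North: 4
  Southwest: 3

Note: HAVING filters groups after aggregation, WHERE filters rows before.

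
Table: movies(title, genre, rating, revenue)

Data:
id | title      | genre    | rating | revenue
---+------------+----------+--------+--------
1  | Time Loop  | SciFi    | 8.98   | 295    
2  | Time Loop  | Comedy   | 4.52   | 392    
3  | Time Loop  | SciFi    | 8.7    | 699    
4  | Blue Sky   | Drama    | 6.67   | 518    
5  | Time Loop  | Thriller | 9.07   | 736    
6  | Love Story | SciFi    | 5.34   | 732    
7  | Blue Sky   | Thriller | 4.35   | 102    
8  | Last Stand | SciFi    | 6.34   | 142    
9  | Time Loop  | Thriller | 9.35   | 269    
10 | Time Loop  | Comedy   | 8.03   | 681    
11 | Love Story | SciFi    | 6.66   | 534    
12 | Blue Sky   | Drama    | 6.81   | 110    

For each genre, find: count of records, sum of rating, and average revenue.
SELECT genre,
       COUNT(*) as cnt,
       SUM(rating) as total_rating,
       AVG(revenue) as avg_revenue
FROM movies
GROUP BY genre

Result:
  Comedy: 2 records, 12.55 total rating, 536.50 avg revenue
  Drama: 2 records, 13.48 total rating, 314.00 avg revenue
  SciFi: 5 records, 36.02 total rating, 480.40 avg revenue
  Thriller: 3 records, 22.77 total rating, 369.00 avg revenue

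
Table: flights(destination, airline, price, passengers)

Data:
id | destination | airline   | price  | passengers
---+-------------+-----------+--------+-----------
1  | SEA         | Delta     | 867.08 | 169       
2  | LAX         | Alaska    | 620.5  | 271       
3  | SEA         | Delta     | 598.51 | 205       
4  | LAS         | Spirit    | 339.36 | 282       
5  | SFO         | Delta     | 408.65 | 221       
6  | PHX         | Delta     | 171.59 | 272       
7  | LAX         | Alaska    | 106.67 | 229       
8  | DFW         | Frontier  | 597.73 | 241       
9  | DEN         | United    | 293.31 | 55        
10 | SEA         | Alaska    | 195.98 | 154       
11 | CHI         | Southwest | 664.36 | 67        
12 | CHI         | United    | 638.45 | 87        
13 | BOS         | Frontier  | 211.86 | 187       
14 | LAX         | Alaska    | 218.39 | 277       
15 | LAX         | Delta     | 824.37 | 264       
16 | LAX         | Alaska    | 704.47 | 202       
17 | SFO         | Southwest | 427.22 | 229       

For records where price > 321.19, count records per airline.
SELECT airline, COUNT(*)
FROM flights
WHERE price > 321.19
GROUP BY airline

Note: WHERE filters rows before grouping.

Result:
  Alaska: 2
  Delta: 4
  Frontier: 1
  Southwest: 2
  Spirit: 1
  United: 1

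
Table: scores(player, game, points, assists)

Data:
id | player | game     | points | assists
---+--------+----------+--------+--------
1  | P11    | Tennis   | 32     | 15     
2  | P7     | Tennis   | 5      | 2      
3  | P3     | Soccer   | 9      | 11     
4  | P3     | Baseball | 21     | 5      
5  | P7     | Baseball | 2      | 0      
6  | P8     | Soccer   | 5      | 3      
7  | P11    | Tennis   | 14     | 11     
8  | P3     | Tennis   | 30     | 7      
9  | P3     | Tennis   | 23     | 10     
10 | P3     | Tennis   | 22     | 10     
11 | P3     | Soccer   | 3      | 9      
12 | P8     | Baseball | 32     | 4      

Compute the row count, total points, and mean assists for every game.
SELECT game,
       COUNT(*) as cnt,
       SUM(points) as total_points,
       AVG(assists) as avg_assists
FROM scores
GROUP BY game

Result:
  Baseball: 3 records, 55 total points, 3.00 avg assists
  Soccer: 3 records, 17 total points, 7.67 avg assists
  Tennis: 6 records, 126 total points, 9.17 avg assists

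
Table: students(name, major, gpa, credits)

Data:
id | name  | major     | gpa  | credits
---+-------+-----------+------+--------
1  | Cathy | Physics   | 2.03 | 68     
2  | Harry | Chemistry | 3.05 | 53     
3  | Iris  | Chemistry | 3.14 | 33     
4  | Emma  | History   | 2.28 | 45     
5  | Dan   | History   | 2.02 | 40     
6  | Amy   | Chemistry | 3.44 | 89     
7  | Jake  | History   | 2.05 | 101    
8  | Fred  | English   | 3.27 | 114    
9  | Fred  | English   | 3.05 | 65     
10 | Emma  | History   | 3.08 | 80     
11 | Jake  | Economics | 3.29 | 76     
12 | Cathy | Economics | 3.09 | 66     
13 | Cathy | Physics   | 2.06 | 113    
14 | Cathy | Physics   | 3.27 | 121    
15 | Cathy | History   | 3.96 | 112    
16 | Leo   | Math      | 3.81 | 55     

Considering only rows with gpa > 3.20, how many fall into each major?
SELECT major, COUNT(*)
FROM students
WHERE gpa > 3.20
GROUP BY major

Note: WHERE filters rows before grouping.

Result:
  Chemistry: 1
  Economics: 1
  English: 1
  History: 1
  Math: 1
  Physics: 1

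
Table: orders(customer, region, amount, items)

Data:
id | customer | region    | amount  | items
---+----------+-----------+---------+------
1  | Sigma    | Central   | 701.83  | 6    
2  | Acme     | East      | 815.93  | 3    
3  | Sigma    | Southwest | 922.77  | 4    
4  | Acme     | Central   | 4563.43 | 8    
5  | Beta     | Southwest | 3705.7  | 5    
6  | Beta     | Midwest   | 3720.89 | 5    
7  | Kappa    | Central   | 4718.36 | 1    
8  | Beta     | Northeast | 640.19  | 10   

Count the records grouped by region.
SELECT region, COUNT(*) as count
FROM orders
GROUP BY region

Result:
  Central: 3
  East: 1
  Midwest: 1
  Northeast: 1
  Southwest: 2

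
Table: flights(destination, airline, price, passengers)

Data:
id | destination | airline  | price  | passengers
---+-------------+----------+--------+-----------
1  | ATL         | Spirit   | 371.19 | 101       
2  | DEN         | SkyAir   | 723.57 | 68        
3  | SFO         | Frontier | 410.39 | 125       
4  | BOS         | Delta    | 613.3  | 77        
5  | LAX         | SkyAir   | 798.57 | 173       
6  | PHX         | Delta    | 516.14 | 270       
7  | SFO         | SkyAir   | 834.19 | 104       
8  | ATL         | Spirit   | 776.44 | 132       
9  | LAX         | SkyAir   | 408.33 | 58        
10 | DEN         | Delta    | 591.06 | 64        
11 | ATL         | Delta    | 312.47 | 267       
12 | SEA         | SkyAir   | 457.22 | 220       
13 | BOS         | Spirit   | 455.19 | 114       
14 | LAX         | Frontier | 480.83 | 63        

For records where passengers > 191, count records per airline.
SELECT airline, COUNT(*)
FROM flights
WHERE passengers > 191
GROUP BY airline

Note: WHERE filters rows before grouping.

Result:
  Delta: 2
  SkyAir: 1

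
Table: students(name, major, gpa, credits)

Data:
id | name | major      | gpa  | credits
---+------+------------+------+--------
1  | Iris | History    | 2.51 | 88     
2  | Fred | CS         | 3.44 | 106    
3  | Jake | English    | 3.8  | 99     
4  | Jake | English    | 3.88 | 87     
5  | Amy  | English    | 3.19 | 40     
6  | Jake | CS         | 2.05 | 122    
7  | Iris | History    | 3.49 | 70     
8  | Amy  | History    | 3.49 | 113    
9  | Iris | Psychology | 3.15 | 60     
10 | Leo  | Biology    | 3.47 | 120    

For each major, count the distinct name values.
SELECT major, COUNT(DISTINCT name)
FROM students
GROUP BY major

Result:
  Biology: 1 distinct
  CS: 2 distinct
  English: 2 distinct
  History: 2 distinct
  Psychology: 1 distinct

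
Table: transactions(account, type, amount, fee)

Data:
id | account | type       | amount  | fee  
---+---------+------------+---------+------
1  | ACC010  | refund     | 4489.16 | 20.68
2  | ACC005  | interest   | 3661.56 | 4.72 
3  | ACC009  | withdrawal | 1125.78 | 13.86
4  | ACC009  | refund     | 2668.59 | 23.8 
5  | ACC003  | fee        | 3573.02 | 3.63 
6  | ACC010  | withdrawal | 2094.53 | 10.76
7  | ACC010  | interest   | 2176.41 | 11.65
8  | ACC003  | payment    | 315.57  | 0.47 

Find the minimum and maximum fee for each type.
SELECT type, MIN(fee), MAX(fee)
FROM transactions
GROUP BY type

Result:
  fee: min=3.63, max=3.63
  interest: min=4.72, max=11.65
  payment: min=0.47, max=0.47
  refund: min=20.68, max=23.80
  withdrawal: min=10.76, max=13.86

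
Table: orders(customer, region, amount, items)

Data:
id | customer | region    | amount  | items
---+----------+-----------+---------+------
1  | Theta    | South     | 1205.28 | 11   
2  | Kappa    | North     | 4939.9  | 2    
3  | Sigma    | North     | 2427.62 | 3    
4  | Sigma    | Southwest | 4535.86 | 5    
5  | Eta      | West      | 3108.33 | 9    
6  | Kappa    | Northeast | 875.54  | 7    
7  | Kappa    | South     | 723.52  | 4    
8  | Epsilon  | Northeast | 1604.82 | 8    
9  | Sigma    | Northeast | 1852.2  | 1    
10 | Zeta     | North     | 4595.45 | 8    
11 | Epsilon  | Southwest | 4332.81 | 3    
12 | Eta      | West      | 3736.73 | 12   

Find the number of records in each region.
SELECT region, COUNT(*) as count
FROM orders
GROUP BY region

Result:
  North: 3
  Northeast: 3
  South: 2
  Southwest: 2
  West: 2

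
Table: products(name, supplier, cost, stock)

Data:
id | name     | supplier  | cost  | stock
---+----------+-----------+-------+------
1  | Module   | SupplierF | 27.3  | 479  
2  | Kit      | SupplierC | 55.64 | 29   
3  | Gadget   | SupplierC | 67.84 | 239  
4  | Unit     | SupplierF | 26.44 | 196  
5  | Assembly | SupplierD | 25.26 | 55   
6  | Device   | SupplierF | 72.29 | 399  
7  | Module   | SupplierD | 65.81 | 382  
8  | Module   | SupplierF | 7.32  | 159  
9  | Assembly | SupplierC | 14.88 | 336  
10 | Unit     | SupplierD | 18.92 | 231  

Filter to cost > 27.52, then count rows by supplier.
SELECT supplier, COUNT(*)
FROM products
WHERE cost > 27.52
GROUP BY supplier

Note: WHERE filters rows before grouping.

Result:
  SupplierC: 2
  SupplierD: 1
  SupplierF: 1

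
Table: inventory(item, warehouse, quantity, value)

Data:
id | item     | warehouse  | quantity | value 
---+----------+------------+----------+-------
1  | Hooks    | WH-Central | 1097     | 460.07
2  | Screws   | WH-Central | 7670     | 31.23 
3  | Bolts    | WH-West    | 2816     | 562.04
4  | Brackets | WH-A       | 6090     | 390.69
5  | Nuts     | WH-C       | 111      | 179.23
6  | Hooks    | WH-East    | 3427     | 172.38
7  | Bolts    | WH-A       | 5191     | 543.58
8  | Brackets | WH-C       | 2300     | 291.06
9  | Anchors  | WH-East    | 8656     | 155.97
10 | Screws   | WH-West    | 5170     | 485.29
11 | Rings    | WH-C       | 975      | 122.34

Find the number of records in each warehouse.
SELECT warehouse, COUNT(*) as count
FROM inventory
GROUP BY warehouse

Result:
  WH-A: 2
  WH-C: 3
  WH-Central: 2
  WH-East: 2
  WH-West: 2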